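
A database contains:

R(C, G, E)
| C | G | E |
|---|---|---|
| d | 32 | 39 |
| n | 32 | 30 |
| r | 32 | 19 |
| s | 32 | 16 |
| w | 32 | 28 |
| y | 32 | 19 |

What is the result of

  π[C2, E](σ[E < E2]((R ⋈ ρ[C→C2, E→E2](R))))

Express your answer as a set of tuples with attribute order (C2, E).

ρ[C→C2, E→E2]: schema becomes (C2, G, E2); tuples unchanged.
Natural join on G: {(d, 32, 39, d, 39), (d, 32, 39, n, 30), (d, 32, 39, r, 19), (d, 32, 39, s, 16), (d, 32, 39, w, 28), (d, 32, 39, y, 19), (n, 32, 30, d, 39), (n, 32, 30, n, 30), (n, 32, 30, r, 19), (n, 32, 30, s, 16), (n, 32, 30, w, 28), (n, 32, 30, y, 19), (r, 32, 19, d, 39), (r, 32, 19, n, 30), (r, 32, 19, r, 19), (r, 32, 19, s, 16), (r, 32, 19, w, 28), (r, 32, 19, y, 19), (s, 32, 16, d, 39), (s, 32, 16, n, 30), (s, 32, 16, r, 19), (s, 32, 16, s, 16), (s, 32, 16, w, 28), (s, 32, 16, y, 19), (w, 32, 28, d, 39), (w, 32, 28, n, 30), (w, 32, 28, r, 19), (w, 32, 28, s, 16), (w, 32, 28, w, 28), (w, 32, 28, y, 19), (y, 32, 19, d, 39), (y, 32, 19, n, 30), (y, 32, 19, r, 19), (y, 32, 19, s, 16), (y, 32, 19, w, 28), (y, 32, 19, y, 19)}
Filtering on E < E2 leaves {(n, 32, 30, d, 39), (r, 32, 19, d, 39), (r, 32, 19, n, 30), (r, 32, 19, w, 28), (s, 32, 16, d, 39), (s, 32, 16, n, 30), (s, 32, 16, r, 19), (s, 32, 16, w, 28), (s, 32, 16, y, 19), (w, 32, 28, d, 39), (w, 32, 28, n, 30), (y, 32, 19, d, 39), (y, 32, 19, n, 30), (y, 32, 19, w, 28)}.
Keep only column(s) C2, E (3 duplicate(s) eliminated): {(d, 16), (d, 19), (d, 28), (d, 30), (n, 16), (n, 19), (n, 28), (r, 16), (w, 16), (w, 19), (y, 16)}

{(d, 16), (d, 19), (d, 28), (d, 30), (n, 16), (n, 19), (n, 28), (r, 16), (w, 16), (w, 19), (y, 16)}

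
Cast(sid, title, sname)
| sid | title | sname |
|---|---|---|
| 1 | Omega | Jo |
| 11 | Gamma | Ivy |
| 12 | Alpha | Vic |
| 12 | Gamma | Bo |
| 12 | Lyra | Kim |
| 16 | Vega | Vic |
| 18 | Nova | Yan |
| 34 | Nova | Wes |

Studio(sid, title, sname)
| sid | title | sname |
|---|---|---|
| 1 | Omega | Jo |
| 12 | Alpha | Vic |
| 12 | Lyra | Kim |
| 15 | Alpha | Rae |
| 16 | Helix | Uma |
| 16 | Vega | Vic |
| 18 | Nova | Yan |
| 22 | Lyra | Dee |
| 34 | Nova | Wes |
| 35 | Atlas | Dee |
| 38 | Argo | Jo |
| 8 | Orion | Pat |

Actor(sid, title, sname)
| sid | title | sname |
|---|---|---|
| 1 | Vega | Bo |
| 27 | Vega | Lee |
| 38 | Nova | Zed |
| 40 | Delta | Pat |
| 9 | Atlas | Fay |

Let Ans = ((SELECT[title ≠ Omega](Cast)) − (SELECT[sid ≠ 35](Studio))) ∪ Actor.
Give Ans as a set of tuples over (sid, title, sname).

{(1, Vega, Bo), (11, Gamma, Ivy), (12, Gamma, Bo), (27, Vega, Lee), (38, Nova, Zed), (40, Delta, Pat), (9, Atlas, Fay)}

Filtering on title ≠ Omega leaves {(11, Gamma, Ivy), (12, Alpha, Vic), (12, Gamma, Bo), (12, Lyra, Kim), (16, Vega, Vic), (18, Nova, Yan), (34, Nova, Wes)}.
Filtering on sid ≠ 35 leaves {(1, Omega, Jo), (12, Alpha, Vic), (12, Lyra, Kim), (15, Alpha, Rae), (16, Helix, Uma), (16, Vega, Vic), (18, Nova, Yan), (22, Lyra, Dee), (34, Nova, Wes), (38, Argo, Jo), (8, Orion, Pat)}.
Set difference of the two operands is {(11, Gamma, Ivy), (12, Gamma, Bo)}.
Set union of the two operands is {(1, Vega, Bo), (11, Gamma, Ivy), (12, Gamma, Bo), (27, Vega, Lee), (38, Nova, Zed), (40, Delta, Pat), (9, Atlas, Fay)}.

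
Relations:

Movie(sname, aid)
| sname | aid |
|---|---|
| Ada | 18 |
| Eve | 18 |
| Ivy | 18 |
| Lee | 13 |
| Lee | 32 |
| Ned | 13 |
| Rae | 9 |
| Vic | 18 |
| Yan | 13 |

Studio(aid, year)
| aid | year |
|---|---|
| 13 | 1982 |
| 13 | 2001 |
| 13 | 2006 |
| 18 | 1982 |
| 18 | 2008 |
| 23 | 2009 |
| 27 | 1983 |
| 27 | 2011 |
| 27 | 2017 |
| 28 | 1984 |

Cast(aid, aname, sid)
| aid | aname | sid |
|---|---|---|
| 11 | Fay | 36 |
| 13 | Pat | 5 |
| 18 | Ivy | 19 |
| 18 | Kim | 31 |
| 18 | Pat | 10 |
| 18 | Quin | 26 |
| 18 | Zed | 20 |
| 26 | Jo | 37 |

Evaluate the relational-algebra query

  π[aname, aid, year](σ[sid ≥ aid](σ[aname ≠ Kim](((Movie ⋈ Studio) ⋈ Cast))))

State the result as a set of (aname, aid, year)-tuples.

Joining Movie and Studio on aid yields {(Ada, 18, 1982), (Ada, 18, 2008), (Eve, 18, 1982), (Eve, 18, 2008), (Ivy, 18, 1982), (Ivy, 18, 2008), (Lee, 13, 1982), (Lee, 13, 2001), (Lee, 13, 2006), (Ned, 13, 1982), (Ned, 13, 2001), (Ned, 13, 2006), (Vic, 18, 1982), (Vic, 18, 2008), (Yan, 13, 1982), (Yan, 13, 2001), (Yan, 13, 2006)}.
Joining (Movie ⋈ Studio) and Cast on aid yields {(Ada, 18, 1982, Ivy, 19), (Ada, 18, 1982, Kim, 31), (Ada, 18, 1982, Pat, 10), (Ada, 18, 1982, Quin, 26), (Ada, 18, 1982, Zed, 20), (Ada, 18, 2008, Ivy, 19), (Ada, 18, 2008, Kim, 31), (Ada, 18, 2008, Pat, 10), (Ada, 18, 2008, Quin, 26), (Ada, 18, 2008, Zed, 20), (Eve, 18, 1982, Ivy, 19), (Eve, 18, 1982, Kim, 31), (Eve, 18, 1982, Pat, 10), (Eve, 18, 1982, Quin, 26), (Eve, 18, 1982, Zed, 20), (Eve, 18, 2008, Ivy, 19), (Eve, 18, 2008, Kim, 31), (Eve, 18, 2008, Pat, 10), (Eve, 18, 2008, Quin, 26), (Eve, 18, 2008, Zed, 20), (Ivy, 18, 1982, Ivy, 19), (Ivy, 18, 1982, Kim, 31), (Ivy, 18, 1982, Pat, 10), (Ivy, 18, 1982, Quin, 26), (Ivy, 18, 1982, Zed, 20), (Ivy, 18, 2008, Ivy, 19), (Ivy, 18, 2008, Kim, 31), (Ivy, 18, 2008, Pat, 10), (Ivy, 18, 2008, Quin, 26), (Ivy, 18, 2008, Zed, 20), (Lee, 13, 1982, Pat, 5), (Lee, 13, 2001, Pat, 5), (Lee, 13, 2006, Pat, 5), (Ned, 13, 1982, Pat, 5), (Ned, 13, 2001, Pat, 5), (Ned, 13, 2006, Pat, 5), (Vic, 18, 1982, Ivy, 19), (Vic, 18, 1982, Kim, 31), (Vic, 18, 1982, Pat, 10), (Vic, 18, 1982, Quin, 26), (Vic, 18, 1982, Zed, 20), (Vic, 18, 2008, Ivy, 19), (Vic, 18, 2008, Kim, 31), (Vic, 18, 2008, Pat, 10), (Vic, 18, 2008, Quin, 26), (Vic, 18, 2008, Zed, 20), (Yan, 13, 1982, Pat, 5), (Yan, 13, 2001, Pat, 5), (Yan, 13, 2006, Pat, 5)}.
Filtering on aname ≠ Kim leaves {(Ada, 18, 1982, Ivy, 19), (Ada, 18, 1982, Pat, 10), (Ada, 18, 1982, Quin, 26), (Ada, 18, 1982, Zed, 20), (Ada, 18, 2008, Ivy, 19), (Ada, 18, 2008, Pat, 10), (Ada, 18, 2008, Quin, 26), (Ada, 18, 2008, Zed, 20), (Eve, 18, 1982, Ivy, 19), (Eve, 18, 1982, Pat, 10), (Eve, 18, 1982, Quin, 26), (Eve, 18, 1982, Zed, 20), (Eve, 18, 2008, Ivy, 19), (Eve, 18, 2008, Pat, 10), (Eve, 18, 2008, Quin, 26), (Eve, 18, 2008, Zed, 20), (Ivy, 18, 1982, Ivy, 19), (Ivy, 18, 1982, Pat, 10), (Ivy, 18, 1982, Quin, 26), (Ivy, 18, 1982, Zed, 20), (Ivy, 18, 2008, Ivy, 19), (Ivy, 18, 2008, Pat, 10), (Ivy, 18, 2008, Quin, 26), (Ivy, 18, 2008, Zed, 20), (Lee, 13, 1982, Pat, 5), (Lee, 13, 2001, Pat, 5), (Lee, 13, 2006, Pat, 5), (Ned, 13, 1982, Pat, 5), (Ned, 13, 2001, Pat, 5), (Ned, 13, 2006, Pat, 5), (Vic, 18, 1982, Ivy, 19), (Vic, 18, 1982, Pat, 10), (Vic, 18, 1982, Quin, 26), (Vic, 18, 1982, Zed, 20), (Vic, 18, 2008, Ivy, 19), (Vic, 18, 2008, Pat, 10), (Vic, 18, 2008, Quin, 26), (Vic, 18, 2008, Zed, 20), (Yan, 13, 1982, Pat, 5), (Yan, 13, 2001, Pat, 5), (Yan, 13, 2006, Pat, 5)}.
Filtering on sid ≥ aid leaves {(Ada, 18, 1982, Ivy, 19), (Ada, 18, 1982, Quin, 26), (Ada, 18, 1982, Zed, 20), (Ada, 18, 2008, Ivy, 19), (Ada, 18, 2008, Quin, 26), (Ada, 18, 2008, Zed, 20), (Eve, 18, 1982, Ivy, 19), (Eve, 18, 1982, Quin, 26), (Eve, 18, 1982, Zed, 20), (Eve, 18, 2008, Ivy, 19), (Eve, 18, 2008, Quin, 26), (Eve, 18, 2008, Zed, 20), (Ivy, 18, 1982, Ivy, 19), (Ivy, 18, 1982, Quin, 26), (Ivy, 18, 1982, Zed, 20), (Ivy, 18, 2008, Ivy, 19), (Ivy, 18, 2008, Quin, 26), (Ivy, 18, 2008, Zed, 20), (Vic, 18, 1982, Ivy, 19), (Vic, 18, 1982, Quin, 26), (Vic, 18, 1982, Zed, 20), (Vic, 18, 2008, Ivy, 19), (Vic, 18, 2008, Quin, 26), (Vic, 18, 2008, Zed, 20)}.
π_{aname, aid, year} gives {(Ivy, 18, 1982), (Ivy, 18, 2008), (Quin, 18, 1982), (Quin, 18, 2008), (Zed, 18, 1982), (Zed, 18, 2008)} (18 duplicate(s) eliminated).

{(Ivy, 18, 1982), (Ivy, 18, 2008), (Quin, 18, 1982), (Quin, 18, 2008), (Zed, 18, 1982), (Zed, 18, 2008)}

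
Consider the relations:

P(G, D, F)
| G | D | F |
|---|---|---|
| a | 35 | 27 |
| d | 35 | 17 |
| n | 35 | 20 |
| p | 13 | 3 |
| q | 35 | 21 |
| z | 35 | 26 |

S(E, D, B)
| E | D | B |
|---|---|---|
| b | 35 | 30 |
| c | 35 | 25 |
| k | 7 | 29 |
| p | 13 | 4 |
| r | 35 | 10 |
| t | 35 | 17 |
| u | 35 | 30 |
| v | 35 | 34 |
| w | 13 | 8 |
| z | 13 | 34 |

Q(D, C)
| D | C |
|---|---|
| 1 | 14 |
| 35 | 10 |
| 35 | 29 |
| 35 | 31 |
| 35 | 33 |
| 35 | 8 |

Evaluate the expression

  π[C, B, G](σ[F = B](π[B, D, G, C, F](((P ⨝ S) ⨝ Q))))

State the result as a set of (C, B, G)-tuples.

{(10, 17, d), (29, 17, d), (31, 17, d), (33, 17, d), (8, 17, d)}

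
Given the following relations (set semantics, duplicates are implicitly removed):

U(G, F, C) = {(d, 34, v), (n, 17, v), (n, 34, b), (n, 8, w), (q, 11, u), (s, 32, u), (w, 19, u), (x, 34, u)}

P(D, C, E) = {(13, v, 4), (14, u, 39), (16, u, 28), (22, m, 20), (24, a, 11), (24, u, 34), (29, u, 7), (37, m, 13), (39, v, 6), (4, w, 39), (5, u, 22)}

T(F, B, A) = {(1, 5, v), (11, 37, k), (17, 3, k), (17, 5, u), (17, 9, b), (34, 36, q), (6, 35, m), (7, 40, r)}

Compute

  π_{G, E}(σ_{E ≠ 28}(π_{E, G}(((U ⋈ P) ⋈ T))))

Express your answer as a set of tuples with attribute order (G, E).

U ⋈ P (natural join on C): {(d, 34, v, 13, 4), (d, 34, v, 39, 6), (n, 17, v, 13, 4), (n, 17, v, 39, 6), (n, 8, w, 4, 39), (q, 11, u, 14, 39), (q, 11, u, 16, 28), (q, 11, u, 24, 34), (q, 11, u, 29, 7), (q, 11, u, 5, 22), (s, 32, u, 14, 39), (s, 32, u, 16, 28), (s, 32, u, 24, 34), (s, 32, u, 29, 7), (s, 32, u, 5, 22), (w, 19, u, 14, 39), (w, 19, u, 16, 28), (w, 19, u, 24, 34), (w, 19, u, 29, 7), (w, 19, u, 5, 22), (x, 34, u, 14, 39), (x, 34, u, 16, 28), (x, 34, u, 24, 34), (x, 34, u, 29, 7), (x, 34, u, 5, 22)}
(U ⋈ P) ⋈ T (natural join on F): {(d, 34, v, 13, 4, 36, q), (d, 34, v, 39, 6, 36, q), (n, 17, v, 13, 4, 3, k), (n, 17, v, 13, 4, 5, u), (n, 17, v, 13, 4, 9, b), (n, 17, v, 39, 6, 3, k), (n, 17, v, 39, 6, 5, u), (n, 17, v, 39, 6, 9, b), (q, 11, u, 14, 39, 37, k), (q, 11, u, 16, 28, 37, k), (q, 11, u, 24, 34, 37, k), (q, 11, u, 29, 7, 37, k), (q, 11, u, 5, 22, 37, k), (x, 34, u, 14, 39, 36, q), (x, 34, u, 16, 28, 36, q), (x, 34, u, 24, 34, 36, q), (x, 34, u, 29, 7, 36, q), (x, 34, u, 5, 22, 36, q)}
Projecting to E, G (4 duplicate(s) eliminated): {(22, q), (22, x), (28, q), (28, x), (34, q), (34, x), (39, q), (39, x), (4, d), (4, n), (6, d), (6, n), (7, q), (7, x)}
σ[E ≠ 28]: keep tuples satisfying E ≠ 28 → {(22, q), (22, x), (34, q), (34, x), (39, q), (39, x), (4, d), (4, n), (6, d), (6, n), (7, q), (7, x)}
Projecting to G, E: {(d, 4), (d, 6), (n, 4), (n, 6), (q, 22), (q, 34), (q, 39), (q, 7), (x, 22), (x, 34), (x, 39), (x, 7)}

{(d, 4), (d, 6), (n, 4), (n, 6), (q, 22), (q, 34), (q, 39), (q, 7), (x, 22), (x, 34), (x, 39), (x, 7)}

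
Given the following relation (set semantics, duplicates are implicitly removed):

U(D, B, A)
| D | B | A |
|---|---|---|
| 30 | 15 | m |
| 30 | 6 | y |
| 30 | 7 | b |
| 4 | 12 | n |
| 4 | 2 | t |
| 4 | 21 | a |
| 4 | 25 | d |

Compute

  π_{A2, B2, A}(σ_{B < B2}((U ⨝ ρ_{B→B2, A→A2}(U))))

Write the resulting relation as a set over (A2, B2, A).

{(a, 21, n), (a, 21, t), (b, 7, y), (d, 25, a), (d, 25, n), (d, 25, t), (m, 15, b), (m, 15, y), (n, 12, t)}

ρ[B→B2, A→A2]: schema becomes (D, B2, A2); tuples unchanged.
Natural join on D: {(30, 15, m, 15, m), (30, 15, m, 6, y), (30, 15, m, 7, b), (30, 6, y, 15, m), (30, 6, y, 6, y), (30, 6, y, 7, b), (30, 7, b, 15, m), (30, 7, b, 6, y), (30, 7, b, 7, b), (4, 12, n, 12, n), (4, 12, n, 2, t), (4, 12, n, 21, a), (4, 12, n, 25, d), (4, 2, t, 12, n), (4, 2, t, 2, t), (4, 2, t, 21, a), (4, 2, t, 25, d), (4, 21, a, 12, n), (4, 21, a, 2, t), (4, 21, a, 21, a), (4, 21, a, 25, d), (4, 25, d, 12, n), (4, 25, d, 2, t), (4, 25, d, 21, a), (4, 25, d, 25, d)}
Apply σ_{B < B2}; surviving tuples: {(30, 6, y, 15, m), (30, 6, y, 7, b), (30, 7, b, 15, m), (4, 12, n, 21, a), (4, 12, n, 25, d), (4, 2, t, 12, n), (4, 2, t, 21, a), (4, 2, t, 25, d), (4, 21, a, 25, d)}
π[A2, B2, A]: project onto (A2, B2, A) → {(a, 21, n), (a, 21, t), (b, 7, y), (d, 25, a), (d, 25, n), (d, 25, t), (m, 15, b), (m, 15, y), (n, 12, t)}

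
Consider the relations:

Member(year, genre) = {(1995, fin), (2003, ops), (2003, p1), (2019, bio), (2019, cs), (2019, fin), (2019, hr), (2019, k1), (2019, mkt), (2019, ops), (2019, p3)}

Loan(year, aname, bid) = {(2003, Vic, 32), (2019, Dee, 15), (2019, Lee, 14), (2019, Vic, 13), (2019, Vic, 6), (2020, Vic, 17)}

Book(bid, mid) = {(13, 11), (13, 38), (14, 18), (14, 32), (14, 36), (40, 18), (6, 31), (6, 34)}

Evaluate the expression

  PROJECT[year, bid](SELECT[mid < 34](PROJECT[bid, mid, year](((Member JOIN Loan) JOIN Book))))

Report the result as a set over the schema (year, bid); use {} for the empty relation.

{(2019, 13), (2019, 14), (2019, 6)}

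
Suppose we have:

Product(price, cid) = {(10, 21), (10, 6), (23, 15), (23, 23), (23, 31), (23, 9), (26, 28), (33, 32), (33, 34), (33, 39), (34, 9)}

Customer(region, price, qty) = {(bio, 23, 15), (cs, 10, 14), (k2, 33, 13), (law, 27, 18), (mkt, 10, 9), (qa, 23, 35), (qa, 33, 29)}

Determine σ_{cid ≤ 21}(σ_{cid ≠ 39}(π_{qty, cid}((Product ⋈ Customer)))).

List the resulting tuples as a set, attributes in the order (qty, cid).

{(14, 21), (14, 6), (15, 15), (15, 9), (35, 15), (35, 9), (9, 21), (9, 6)}

Joining Product and Customer on price yields {(10, 21, cs, 14), (10, 21, mkt, 9), (10, 6, cs, 14), (10, 6, mkt, 9), (23, 15, bio, 15), (23, 15, qa, 35), (23, 23, bio, 15), (23, 23, qa, 35), (23, 31, bio, 15), (23, 31, qa, 35), (23, 9, bio, 15), (23, 9, qa, 35), (33, 32, k2, 13), (33, 32, qa, 29), (33, 34, k2, 13), (33, 34, qa, 29), (33, 39, k2, 13), (33, 39, qa, 29)}.
π_{qty, cid} gives {(13, 32), (13, 34), (13, 39), (14, 21), (14, 6), (15, 15), (15, 23), (15, 31), (15, 9), (29, 32), (29, 34), (29, 39), (35, 15), (35, 23), (35, 31), (35, 9), (9, 21), (9, 6)}.
Apply σ_{cid ≠ 39}; surviving tuples: {(13, 32), (13, 34), (14, 21), (14, 6), (15, 15), (15, 23), (15, 31), (15, 9), (29, 32), (29, 34), (35, 15), (35, 23), (35, 31), (35, 9), (9, 21), (9, 6)}
Apply σ_{cid ≤ 21}; surviving tuples: {(14, 21), (14, 6), (15, 15), (15, 9), (35, 15), (35, 9), (9, 21), (9, 6)}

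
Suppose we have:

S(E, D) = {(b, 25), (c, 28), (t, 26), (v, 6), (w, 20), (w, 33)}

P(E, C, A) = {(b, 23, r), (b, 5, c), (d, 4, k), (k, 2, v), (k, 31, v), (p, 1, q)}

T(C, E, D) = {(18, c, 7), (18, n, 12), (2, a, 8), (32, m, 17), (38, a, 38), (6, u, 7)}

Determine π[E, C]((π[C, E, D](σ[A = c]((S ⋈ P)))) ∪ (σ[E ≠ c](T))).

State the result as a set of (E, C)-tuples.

Joining S and P on E yields {(b, 25, 23, r), (b, 25, 5, c)}.
Apply σ_{A = c}; surviving tuples: {(b, 25, 5, c)}
π[C, E, D]: project onto (C, E, D) → {(5, b, 25)}
Apply σ_{E ≠ c}; surviving tuples: {(18, n, 12), (2, a, 8), (32, m, 17), (38, a, 38), (6, u, 7)}
Union: {(5, b, 25)} with {(18, n, 12), (2, a, 8), (32, m, 17), (38, a, 38), (6, u, 7)} → {(18, n, 12), (2, a, 8), (32, m, 17), (38, a, 38), (5, b, 25), (6, u, 7)}
π[E, C]: project onto (E, C) → {(a, 2), (a, 38), (b, 5), (m, 32), (n, 18), (u, 6)}

{(a, 2), (a, 38), (b, 5), (m, 32), (n, 18), (u, 6)}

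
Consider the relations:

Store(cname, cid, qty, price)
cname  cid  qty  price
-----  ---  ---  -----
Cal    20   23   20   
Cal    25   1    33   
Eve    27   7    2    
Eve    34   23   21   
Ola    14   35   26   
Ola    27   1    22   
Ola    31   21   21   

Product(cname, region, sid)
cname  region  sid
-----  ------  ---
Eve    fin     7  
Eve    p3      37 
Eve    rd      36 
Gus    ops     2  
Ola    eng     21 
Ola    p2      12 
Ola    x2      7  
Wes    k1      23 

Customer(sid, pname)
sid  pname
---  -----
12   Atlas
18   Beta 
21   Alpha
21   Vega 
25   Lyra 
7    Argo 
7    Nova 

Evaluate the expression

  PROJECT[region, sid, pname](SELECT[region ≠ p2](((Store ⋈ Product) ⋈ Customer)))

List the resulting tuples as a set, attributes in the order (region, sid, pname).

{(eng, 21, Alpha), (eng, 21, Vega), (fin, 7, Argo), (fin, 7, Nova), (x2, 7, Argo), (x2, 7, Nova)}

Joining Store and Product on cname yields {(Eve, 27, 7, 2, fin, 7), (Eve, 27, 7, 2, p3, 37), (Eve, 27, 7, 2, rd, 36), (Eve, 34, 23, 21, fin, 7), (Eve, 34, 23, 21, p3, 37), (Eve, 34, 23, 21, rd, 36), (Ola, 14, 35, 26, eng, 21), (Ola, 14, 35, 26, p2, 12), (Ola, 14, 35, 26, x2, 7), (Ola, 27, 1, 22, eng, 21), (Ola, 27, 1, 22, p2, 12), (Ola, 27, 1, 22, x2, 7), (Ola, 31, 21, 21, eng, 21), (Ola, 31, 21, 21, p2, 12), (Ola, 31, 21, 21, x2, 7)}.
Joining (Store ⋈ Product) and Customer on sid yields {(Eve, 27, 7, 2, fin, 7, Argo), (Eve, 27, 7, 2, fin, 7, Nova), (Eve, 34, 23, 21, fin, 7, Argo), (Eve, 34, 23, 21, fin, 7, Nova), (Ola, 14, 35, 26, eng, 21, Alpha), (Ola, 14, 35, 26, eng, 21, Vega), (Ola, 14, 35, 26, p2, 12, Atlas), (Ola, 14, 35, 26, x2, 7, Argo), (Ola, 14, 35, 26, x2, 7, Nova), (Ola, 27, 1, 22, eng, 21, Alpha), (Ola, 27, 1, 22, eng, 21, Vega), (Ola, 27, 1, 22, p2, 12, Atlas), (Ola, 27, 1, 22, x2, 7, Argo), (Ola, 27, 1, 22, x2, 7, Nova), (Ola, 31, 21, 21, eng, 21, Alpha), (Ola, 31, 21, 21, eng, 21, Vega), (Ola, 31, 21, 21, p2, 12, Atlas), (Ola, 31, 21, 21, x2, 7, Argo), (Ola, 31, 21, 21, x2, 7, Nova)}.
Filtering on region ≠ p2 leaves {(Eve, 27, 7, 2, fin, 7, Argo), (Eve, 27, 7, 2, fin, 7, Nova), (Eve, 34, 23, 21, fin, 7, Argo), (Eve, 34, 23, 21, fin, 7, Nova), (Ola, 14, 35, 26, eng, 21, Alpha), (Ola, 14, 35, 26, eng, 21, Vega), (Ola, 14, 35, 26, x2, 7, Argo), (Ola, 14, 35, 26, x2, 7, Nova), (Ola, 27, 1, 22, eng, 21, Alpha), (Ola, 27, 1, 22, eng, 21, Vega), (Ola, 27, 1, 22, x2, 7, Argo), (Ola, 27, 1, 22, x2, 7, Nova), (Ola, 31, 21, 21, eng, 21, Alpha), (Ola, 31, 21, 21, eng, 21, Vega), (Ola, 31, 21, 21, x2, 7, Argo), (Ola, 31, 21, 21, x2, 7, Nova)}.
Projecting to region, sid, pname (10 duplicate(s) eliminated): {(eng, 21, Alpha), (eng, 21, Vega), (fin, 7, Argo), (fin, 7, Nova), (x2, 7, Argo), (x2, 7, Nova)}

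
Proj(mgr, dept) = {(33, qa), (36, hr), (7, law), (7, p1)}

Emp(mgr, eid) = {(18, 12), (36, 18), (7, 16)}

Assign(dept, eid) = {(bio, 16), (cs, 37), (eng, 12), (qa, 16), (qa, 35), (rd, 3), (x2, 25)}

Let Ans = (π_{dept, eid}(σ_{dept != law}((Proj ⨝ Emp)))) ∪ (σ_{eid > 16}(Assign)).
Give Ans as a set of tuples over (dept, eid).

Proj ⋈ Emp (natural join on mgr): {(36, hr, 18), (7, law, 16), (7, p1, 16)}
Apply σ_{dept != law}; surviving tuples: {(36, hr, 18), (7, p1, 16)}
π[dept, eid]: project onto (dept, eid) → {(hr, 18), (p1, 16)}
Apply σ_{eid > 16}; surviving tuples: {(cs, 37), (qa, 35), (x2, 25)}
Set union of the two operands is {(cs, 37), (hr, 18), (p1, 16), (qa, 35), (x2, 25)}.

{(cs, 37), (hr, 18), (p1, 16), (qa, 35), (x2, 25)}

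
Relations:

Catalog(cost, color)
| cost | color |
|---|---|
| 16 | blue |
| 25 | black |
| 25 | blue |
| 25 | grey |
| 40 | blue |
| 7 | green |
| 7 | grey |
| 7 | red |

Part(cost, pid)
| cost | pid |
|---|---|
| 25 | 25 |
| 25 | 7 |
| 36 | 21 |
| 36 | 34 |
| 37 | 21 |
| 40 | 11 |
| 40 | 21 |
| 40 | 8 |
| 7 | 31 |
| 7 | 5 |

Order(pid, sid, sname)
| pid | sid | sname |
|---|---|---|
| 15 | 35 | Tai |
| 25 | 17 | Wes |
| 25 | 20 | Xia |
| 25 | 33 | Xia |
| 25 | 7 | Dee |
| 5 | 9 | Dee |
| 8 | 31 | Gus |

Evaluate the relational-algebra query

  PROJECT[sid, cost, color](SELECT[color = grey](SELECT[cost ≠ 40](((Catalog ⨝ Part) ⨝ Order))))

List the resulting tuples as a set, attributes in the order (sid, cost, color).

{(17, 25, grey), (20, 25, grey), (33, 25, grey), (7, 25, grey), (9, 7, grey)}

Catalog ⋈ Part (natural join on cost): {(25, black, 25), (25, black, 7), (25, blue, 25), (25, blue, 7), (25, grey, 25), (25, grey, 7), (40, blue, 11), (40, blue, 21), (40, blue, 8), (7, green, 31), (7, green, 5), (7, grey, 31), (7, grey, 5), (7, red, 31), (7, red, 5)}
(Catalog ⨝ Part) ⋈ Order (natural join on pid): {(25, black, 25, 17, Wes), (25, black, 25, 20, Xia), (25, black, 25, 33, Xia), (25, black, 25, 7, Dee), (25, blue, 25, 17, Wes), (25, blue, 25, 20, Xia), (25, blue, 25, 33, Xia), (25, blue, 25, 7, Dee), (25, grey, 25, 17, Wes), (25, grey, 25, 20, Xia), (25, grey, 25, 33, Xia), (25, grey, 25, 7, Dee), (40, blue, 8, 31, Gus), (7, green, 5, 9, Dee), (7, grey, 5, 9, Dee), (7, red, 5, 9, Dee)}
Selection cost ≠ 40: {(25, black, 25, 17, Wes), (25, black, 25, 20, Xia), (25, black, 25, 33, Xia), (25, black, 25, 7, Dee), (25, blue, 25, 17, Wes), (25, blue, 25, 20, Xia), (25, blue, 25, 33, Xia), (25, blue, 25, 7, Dee), (25, grey, 25, 17, Wes), (25, grey, 25, 20, Xia), (25, grey, 25, 33, Xia), (25, grey, 25, 7, Dee), (7, green, 5, 9, Dee), (7, grey, 5, 9, Dee), (7, red, 5, 9, Dee)}
Selection color = grey: {(25, grey, 25, 17, Wes), (25, grey, 25, 20, Xia), (25, grey, 25, 33, Xia), (25, grey, 25, 7, Dee), (7, grey, 5, 9, Dee)}
π[sid, cost, color]: project onto (sid, cost, color) → {(17, 25, grey), (20, 25, grey), (33, 25, grey), (7, 25, grey), (9, 7, grey)}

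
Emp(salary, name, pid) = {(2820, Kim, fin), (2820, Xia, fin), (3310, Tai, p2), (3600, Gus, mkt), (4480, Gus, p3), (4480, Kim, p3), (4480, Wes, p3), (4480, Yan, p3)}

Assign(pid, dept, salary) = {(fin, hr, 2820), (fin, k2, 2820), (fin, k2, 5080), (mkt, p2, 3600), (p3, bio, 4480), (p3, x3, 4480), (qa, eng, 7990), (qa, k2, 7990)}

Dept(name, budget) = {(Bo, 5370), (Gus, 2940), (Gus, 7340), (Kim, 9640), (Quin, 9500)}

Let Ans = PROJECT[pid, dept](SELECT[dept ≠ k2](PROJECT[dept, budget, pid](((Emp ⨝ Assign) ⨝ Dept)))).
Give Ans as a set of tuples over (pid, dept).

Emp ⋈ Assign (natural join on salary, pid): {(2820, Kim, fin, hr), (2820, Kim, fin, k2), (2820, Xia, fin, hr), (2820, Xia, fin, k2), (3600, Gus, mkt, p2), (4480, Gus, p3, bio), (4480, Gus, p3, x3), (4480, Kim, p3, bio), (4480, Kim, p3, x3), (4480, Wes, p3, bio), (4480, Wes, p3, x3), (4480, Yan, p3, bio), (4480, Yan, p3, x3)}
(Emp ⨝ Assign) ⋈ Dept (natural join on name): {(2820, Kim, fin, hr, 9640), (2820, Kim, fin, k2, 9640), (3600, Gus, mkt, p2, 2940), (3600, Gus, mkt, p2, 7340), (4480, Gus, p3, bio, 2940), (4480, Gus, p3, bio, 7340), (4480, Gus, p3, x3, 2940), (4480, Gus, p3, x3, 7340), (4480, Kim, p3, bio, 9640), (4480, Kim, p3, x3, 9640)}
Keep only column(s) dept, budget, pid: {(bio, 2940, p3), (bio, 7340, p3), (bio, 9640, p3), (hr, 9640, fin), (k2, 9640, fin), (p2, 2940, mkt), (p2, 7340, mkt), (x3, 2940, p3), (x3, 7340, p3), (x3, 9640, p3)}
σ[dept ≠ k2]: keep tuples satisfying dept ≠ k2 → {(bio, 2940, p3), (bio, 7340, p3), (bio, 9640, p3), (hr, 9640, fin), (p2, 2940, mkt), (p2, 7340, mkt), (x3, 2940, p3), (x3, 7340, p3), (x3, 9640, p3)}
Keep only column(s) pid, dept (5 duplicate(s) eliminated): {(fin, hr), (mkt, p2), (p3, bio), (p3, x3)}

{(fin, hr), (mkt, p2), (p3, bio), (p3, x3)}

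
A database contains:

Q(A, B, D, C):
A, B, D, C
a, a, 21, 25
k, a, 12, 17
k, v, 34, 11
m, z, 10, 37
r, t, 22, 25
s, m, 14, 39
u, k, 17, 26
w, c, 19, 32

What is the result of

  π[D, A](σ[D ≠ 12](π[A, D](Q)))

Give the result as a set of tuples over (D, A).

Keep only column(s) A, D: {(a, 21), (k, 12), (k, 34), (m, 10), (r, 22), (s, 14), (u, 17), (w, 19)}
Selection D ≠ 12: {(a, 21), (k, 34), (m, 10), (r, 22), (s, 14), (u, 17), (w, 19)}
Keep only column(s) D, A: {(10, m), (14, s), (17, u), (19, w), (21, a), (22, r), (34, k)}

{(10, m), (14, s), (17, u), (19, w), (21, a), (22, r), (34, k)}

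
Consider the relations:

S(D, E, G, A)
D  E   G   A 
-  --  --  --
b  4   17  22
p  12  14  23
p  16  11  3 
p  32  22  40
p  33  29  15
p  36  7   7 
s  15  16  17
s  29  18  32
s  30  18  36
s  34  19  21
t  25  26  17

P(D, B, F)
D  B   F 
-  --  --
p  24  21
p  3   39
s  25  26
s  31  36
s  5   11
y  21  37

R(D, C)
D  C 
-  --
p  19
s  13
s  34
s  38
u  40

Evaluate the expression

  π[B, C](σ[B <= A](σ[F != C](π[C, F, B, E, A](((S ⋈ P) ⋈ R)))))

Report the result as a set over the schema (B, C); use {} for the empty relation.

{(24, 19), (25, 13), (25, 34), (25, 38), (3, 19), (31, 13), (31, 34), (31, 38), (5, 13), (5, 34), (5, 38)}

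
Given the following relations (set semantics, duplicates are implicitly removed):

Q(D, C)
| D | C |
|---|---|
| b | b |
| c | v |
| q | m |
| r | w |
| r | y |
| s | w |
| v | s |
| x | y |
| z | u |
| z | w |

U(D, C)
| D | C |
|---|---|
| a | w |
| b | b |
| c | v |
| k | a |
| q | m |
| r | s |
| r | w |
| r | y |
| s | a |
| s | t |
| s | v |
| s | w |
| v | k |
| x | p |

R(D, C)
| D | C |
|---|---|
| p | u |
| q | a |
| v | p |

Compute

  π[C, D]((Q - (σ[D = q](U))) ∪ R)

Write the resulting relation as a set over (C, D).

σ[D = q]: keep tuples satisfying D = q → {(q, m)}
Set difference of the two operands is {(b, b), (c, v), (r, w), (r, y), (s, w), (v, s), (x, y), (z, u), (z, w)}.
Set union of the two operands is {(b, b), (c, v), (p, u), (q, a), (r, w), (r, y), (s, w), (v, p), (v, s), (x, y), (z, u), (z, w)}.
Keep only column(s) C, D: {(a, q), (b, b), (p, v), (s, v), (u, p), (u, z), (v, c), (w, r), (w, s), (w, z), (y, r), (y, x)}

{(a, q), (b, b), (p, v), (s, v), (u, p), (u, z), (v, c), (w, r), (w, s), (w, z), (y, r), (y, x)}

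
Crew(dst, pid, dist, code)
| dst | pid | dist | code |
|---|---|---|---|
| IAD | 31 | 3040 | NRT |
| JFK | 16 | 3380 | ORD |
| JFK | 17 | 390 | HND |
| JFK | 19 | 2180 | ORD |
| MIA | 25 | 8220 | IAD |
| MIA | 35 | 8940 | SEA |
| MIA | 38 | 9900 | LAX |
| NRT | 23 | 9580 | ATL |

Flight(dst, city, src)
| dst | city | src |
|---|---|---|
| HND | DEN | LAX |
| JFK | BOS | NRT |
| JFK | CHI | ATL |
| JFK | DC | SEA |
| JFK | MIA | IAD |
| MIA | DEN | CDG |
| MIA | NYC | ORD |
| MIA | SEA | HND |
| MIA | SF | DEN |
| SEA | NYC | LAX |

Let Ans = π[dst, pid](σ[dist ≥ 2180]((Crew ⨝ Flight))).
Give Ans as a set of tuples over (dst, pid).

{(JFK, 16), (JFK, 19), (MIA, 25), (MIA, 35), (MIA, 38)}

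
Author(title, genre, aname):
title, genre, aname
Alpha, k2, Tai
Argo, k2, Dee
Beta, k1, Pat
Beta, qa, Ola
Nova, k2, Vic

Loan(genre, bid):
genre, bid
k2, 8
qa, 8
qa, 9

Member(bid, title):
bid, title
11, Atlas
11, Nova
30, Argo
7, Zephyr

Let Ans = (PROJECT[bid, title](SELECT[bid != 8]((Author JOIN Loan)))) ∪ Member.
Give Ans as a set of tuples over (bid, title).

Author ⋈ Loan (natural join on genre): {(Alpha, k2, Tai, 8), (Argo, k2, Dee, 8), (Beta, qa, Ola, 8), (Beta, qa, Ola, 9), (Nova, k2, Vic, 8)}
Filtering on bid != 8 leaves {(Beta, qa, Ola, 9)}.
π_{bid, title} gives {(9, Beta)}.
Taking the union: {(11, Atlas), (11, Nova), (30, Argo), (7, Zephyr), (9, Beta)}

{(11, Atlas), (11, Nova), (30, Argo), (7, Zephyr), (9, Beta)}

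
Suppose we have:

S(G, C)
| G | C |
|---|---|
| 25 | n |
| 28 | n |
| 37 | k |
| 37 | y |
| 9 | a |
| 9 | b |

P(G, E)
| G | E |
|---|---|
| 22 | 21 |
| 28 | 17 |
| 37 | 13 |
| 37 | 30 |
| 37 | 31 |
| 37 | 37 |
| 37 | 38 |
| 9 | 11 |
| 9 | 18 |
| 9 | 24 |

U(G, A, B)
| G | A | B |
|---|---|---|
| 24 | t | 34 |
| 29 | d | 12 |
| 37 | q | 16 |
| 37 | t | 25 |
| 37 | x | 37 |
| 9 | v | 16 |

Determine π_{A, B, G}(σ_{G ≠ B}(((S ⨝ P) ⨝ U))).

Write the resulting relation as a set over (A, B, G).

{(q, 16, 37), (t, 25, 37), (v, 16, 9)}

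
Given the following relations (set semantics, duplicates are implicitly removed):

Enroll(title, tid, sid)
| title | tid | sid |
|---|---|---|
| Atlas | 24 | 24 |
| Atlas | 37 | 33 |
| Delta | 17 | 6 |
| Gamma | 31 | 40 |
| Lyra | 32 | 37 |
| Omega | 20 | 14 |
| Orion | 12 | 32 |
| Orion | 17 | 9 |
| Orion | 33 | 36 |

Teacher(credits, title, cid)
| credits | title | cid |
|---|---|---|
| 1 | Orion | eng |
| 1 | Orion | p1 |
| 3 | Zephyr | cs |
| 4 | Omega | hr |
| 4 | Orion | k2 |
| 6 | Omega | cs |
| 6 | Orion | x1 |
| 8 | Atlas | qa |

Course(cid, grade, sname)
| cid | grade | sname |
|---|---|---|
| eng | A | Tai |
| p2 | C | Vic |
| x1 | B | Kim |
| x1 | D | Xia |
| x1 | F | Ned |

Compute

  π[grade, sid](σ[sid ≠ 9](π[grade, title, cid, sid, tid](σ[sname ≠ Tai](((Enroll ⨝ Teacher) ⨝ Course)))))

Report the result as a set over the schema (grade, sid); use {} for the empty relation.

{(B, 32), (B, 36), (D, 32), (D, 36), (F, 32), (F, 36)}

Enroll ⋈ Teacher (natural join on title): {(Atlas, 24, 24, 8, qa), (Atlas, 37, 33, 8, qa), (Omega, 20, 14, 4, hr), (Omega, 20, 14, 6, cs), (Orion, 12, 32, 1, eng), (Orion, 12, 32, 1, p1), (Orion, 12, 32, 4, k2), (Orion, 12, 32, 6, x1), (Orion, 17, 9, 1, eng), (Orion, 17, 9, 1, p1), (Orion, 17, 9, 4, k2), (Orion, 17, 9, 6, x1), (Orion, 33, 36, 1, eng), (Orion, 33, 36, 1, p1), (Orion, 33, 36, 4, k2), (Orion, 33, 36, 6, x1)}
(Enroll ⨝ Teacher) ⋈ Course (natural join on cid): {(Orion, 12, 32, 1, eng, A, Tai), (Orion, 12, 32, 6, x1, B, Kim), (Orion, 12, 32, 6, x1, D, Xia), (Orion, 12, 32, 6, x1, F, Ned), (Orion, 17, 9, 1, eng, A, Tai), (Orion, 17, 9, 6, x1, B, Kim), (Orion, 17, 9, 6, x1, D, Xia), (Orion, 17, 9, 6, x1, F, Ned), (Orion, 33, 36, 1, eng, A, Tai), (Orion, 33, 36, 6, x1, B, Kim), (Orion, 33, 36, 6, x1, D, Xia), (Orion, 33, 36, 6, x1, F, Ned)}
Selection sname ≠ Tai: {(Orion, 12, 32, 6, x1, B, Kim), (Orion, 12, 32, 6, x1, D, Xia), (Orion, 12, 32, 6, x1, F, Ned), (Orion, 17, 9, 6, x1, B, Kim), (Orion, 17, 9, 6, x1, D, Xia), (Orion, 17, 9, 6, x1, F, Ned), (Orion, 33, 36, 6, x1, B, Kim), (Orion, 33, 36, 6, x1, D, Xia), (Orion, 33, 36, 6, x1, F, Ned)}
π_{grade, title, cid, sid, tid} gives {(B, Orion, x1, 32, 12), (B, Orion, x1, 36, 33), (B, Orion, x1, 9, 17), (D, Orion, x1, 32, 12), (D, Orion, x1, 36, 33), (D, Orion, x1, 9, 17), (F, Orion, x1, 32, 12), (F, Orion, x1, 36, 33), (F, Orion, x1, 9, 17)}.
Selection sid ≠ 9: {(B, Orion, x1, 32, 12), (B, Orion, x1, 36, 33), (D, Orion, x1, 32, 12), (D, Orion, x1, 36, 33), (F, Orion, x1, 32, 12), (F, Orion, x1, 36, 33)}
π_{grade, sid} gives {(B, 32), (B, 36), (D, 32), (D, 36), (F, 32), (F, 36)}.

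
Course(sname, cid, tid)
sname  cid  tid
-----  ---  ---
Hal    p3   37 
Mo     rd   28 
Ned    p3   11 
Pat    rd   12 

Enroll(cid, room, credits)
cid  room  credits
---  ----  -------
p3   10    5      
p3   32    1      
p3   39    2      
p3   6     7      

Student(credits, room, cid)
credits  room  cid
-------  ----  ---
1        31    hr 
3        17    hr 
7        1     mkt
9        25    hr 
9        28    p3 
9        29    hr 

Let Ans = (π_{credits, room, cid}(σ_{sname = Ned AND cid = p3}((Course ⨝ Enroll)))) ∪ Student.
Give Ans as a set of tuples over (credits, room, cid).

{(1, 31, hr), (1, 32, p3), (2, 39, p3), (3, 17, hr), (5, 10, p3), (7, 1, mkt), (7, 6, p3), (9, 25, hr), (9, 28, p3), (9, 29, hr)}

Joining Course and Enroll on cid yields {(Hal, p3, 37, 10, 5), (Hal, p3, 37, 32, 1), (Hal, p3, 37, 39, 2), (Hal, p3, 37, 6, 7), (Ned, p3, 11, 10, 5), (Ned, p3, 11, 32, 1), (Ned, p3, 11, 39, 2), (Ned, p3, 11, 6, 7)}.
Filtering on sname = Ned AND cid = p3 leaves {(Ned, p3, 11, 10, 5), (Ned, p3, 11, 32, 1), (Ned, p3, 11, 39, 2), (Ned, p3, 11, 6, 7)}.
Projecting to credits, room, cid: {(1, 32, p3), (2, 39, p3), (5, 10, p3), (7, 6, p3)}
Taking the union: {(1, 31, hr), (1, 32, p3), (2, 39, p3), (3, 17, hr), (5, 10, p3), (7, 1, mkt), (7, 6, p3), (9, 25, hr), (9, 28, p3), (9, 29, hr)}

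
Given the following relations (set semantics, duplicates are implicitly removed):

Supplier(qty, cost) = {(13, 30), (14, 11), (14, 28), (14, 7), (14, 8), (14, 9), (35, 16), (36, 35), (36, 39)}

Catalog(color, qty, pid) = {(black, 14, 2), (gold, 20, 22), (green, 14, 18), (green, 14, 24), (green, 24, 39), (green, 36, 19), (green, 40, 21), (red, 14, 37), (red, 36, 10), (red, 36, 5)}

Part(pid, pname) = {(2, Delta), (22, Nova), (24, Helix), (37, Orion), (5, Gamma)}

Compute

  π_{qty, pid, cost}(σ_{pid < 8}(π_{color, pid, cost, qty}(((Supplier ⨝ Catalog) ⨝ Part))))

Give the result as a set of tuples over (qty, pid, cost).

{(14, 2, 11), (14, 2, 28), (14, 2, 7), (14, 2, 8), (14, 2, 9), (36, 5, 35), (36, 5, 39)}

Supplier ⋈ Catalog (natural join on qty): {(14, 11, black, 2), (14, 11, green, 18), (14, 11, green, 24), (14, 11, red, 37), (14, 28, black, 2), (14, 28, green, 18), (14, 28, green, 24), (14, 28, red, 37), (14, 7, black, 2), (14, 7, green, 18), (14, 7, green, 24), (14, 7, red, 37), (14, 8, black, 2), (14, 8, green, 18), (14, 8, green, 24), (14, 8, red, 37), (14, 9, black, 2), (14, 9, green, 18), (14, 9, green, 24), (14, 9, red, 37), (36, 35, green, 19), (36, 35, red, 10), (36, 35, red, 5), (36, 39, green, 19), (36, 39, red, 10), (36, 39, red, 5)}
(Supplier ⨝ Catalog) ⋈ Part (natural join on pid): {(14, 11, black, 2, Delta), (14, 11, green, 24, Helix), (14, 11, red, 37, Orion), (14, 28, black, 2, Delta), (14, 28, green, 24, Helix), (14, 28, red, 37, Orion), (14, 7, black, 2, Delta), (14, 7, green, 24, Helix), (14, 7, red, 37, Orion), (14, 8, black, 2, Delta), (14, 8, green, 24, Helix), (14, 8, red, 37, Orion), (14, 9, black, 2, Delta), (14, 9, green, 24, Helix), (14, 9, red, 37, Orion), (36, 35, red, 5, Gamma), (36, 39, red, 5, Gamma)}
Projecting to color, pid, cost, qty: {(black, 2, 11, 14), (black, 2, 28, 14), (black, 2, 7, 14), (black, 2, 8, 14), (black, 2, 9, 14), (green, 24, 11, 14), (green, 24, 28, 14), (green, 24, 7, 14), (green, 24, 8, 14), (green, 24, 9, 14), (red, 37, 11, 14), (red, 37, 28, 14), (red, 37, 7, 14), (red, 37, 8, 14), (red, 37, 9, 14), (red, 5, 35, 36), (red, 5, 39, 36)}
Apply σ_{pid < 8}; surviving tuples: {(black, 2, 11, 14), (black, 2, 28, 14), (black, 2, 7, 14), (black, 2, 8, 14), (black, 2, 9, 14), (red, 5, 35, 36), (red, 5, 39, 36)}
Projecting to qty, pid, cost: {(14, 2, 11), (14, 2, 28), (14, 2, 7), (14, 2, 8), (14, 2, 9), (36, 5, 35), (36, 5, 39)}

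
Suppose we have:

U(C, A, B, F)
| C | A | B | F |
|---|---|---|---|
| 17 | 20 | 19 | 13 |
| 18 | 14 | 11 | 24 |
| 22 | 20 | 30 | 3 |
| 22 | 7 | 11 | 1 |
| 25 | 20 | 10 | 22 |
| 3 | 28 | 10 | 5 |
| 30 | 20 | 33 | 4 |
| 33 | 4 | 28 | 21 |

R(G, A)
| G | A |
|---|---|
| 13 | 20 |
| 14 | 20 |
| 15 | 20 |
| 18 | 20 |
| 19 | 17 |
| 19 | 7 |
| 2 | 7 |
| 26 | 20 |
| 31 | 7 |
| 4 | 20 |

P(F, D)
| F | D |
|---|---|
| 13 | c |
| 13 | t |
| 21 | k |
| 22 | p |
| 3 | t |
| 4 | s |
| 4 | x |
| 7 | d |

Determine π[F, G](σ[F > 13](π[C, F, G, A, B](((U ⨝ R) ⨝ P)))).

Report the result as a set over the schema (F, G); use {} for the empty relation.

{(22, 13), (22, 14), (22, 15), (22, 18), (22, 26), (22, 4)}

Joining U and R on A yields {(17, 20, 19, 13, 13), (17, 20, 19, 13, 14), (17, 20, 19, 13, 15), (17, 20, 19, 13, 18), (17, 20, 19, 13, 26), (17, 20, 19, 13, 4), (22, 20, 30, 3, 13), (22, 20, 30, 3, 14), (22, 20, 30, 3, 15), (22, 20, 30, 3, 18), (22, 20, 30, 3, 26), (22, 20, 30, 3, 4), (22, 7, 11, 1, 19), (22, 7, 11, 1, 2), (22, 7, 11, 1, 31), (25, 20, 10, 22, 13), (25, 20, 10, 22, 14), (25, 20, 10, 22, 15), (25, 20, 10, 22, 18), (25, 20, 10, 22, 26), (25, 20, 10, 22, 4), (30, 20, 33, 4, 13), (30, 20, 33, 4, 14), (30, 20, 33, 4, 15), (30, 20, 33, 4, 18), (30, 20, 33, 4, 26), (30, 20, 33, 4, 4)}.
Joining (U ⨝ R) and P on F yields {(17, 20, 19, 13, 13, c), (17, 20, 19, 13, 13, t), (17, 20, 19, 13, 14, c), (17, 20, 19, 13, 14, t), (17, 20, 19, 13, 15, c), (17, 20, 19, 13, 15, t), (17, 20, 19, 13, 18, c), (17, 20, 19, 13, 18, t), (17, 20, 19, 13, 26, c), (17, 20, 19, 13, 26, t), (17, 20, 19, 13, 4, c), (17, 20, 19, 13, 4, t), (22, 20, 30, 3, 13, t), (22, 20, 30, 3, 14, t), (22, 20, 30, 3, 15, t), (22, 20, 30, 3, 18, t), (22, 20, 30, 3, 26, t), (22, 20, 30, 3, 4, t), (25, 20, 10, 22, 13, p), (25, 20, 10, 22, 14, p), (25, 20, 10, 22, 15, p), (25, 20, 10, 22, 18, p), (25, 20, 10, 22, 26, p), (25, 20, 10, 22, 4, p), (30, 20, 33, 4, 13, s), (30, 20, 33, 4, 13, x), (30, 20, 33, 4, 14, s), (30, 20, 33, 4, 14, x), (30, 20, 33, 4, 15, s), (30, 20, 33, 4, 15, x), (30, 20, 33, 4, 18, s), (30, 20, 33, 4, 18, x), (30, 20, 33, 4, 26, s), (30, 20, 33, 4, 26, x), (30, 20, 33, 4, 4, s), (30, 20, 33, 4, 4, x)}.
Projecting to C, F, G, A, B (12 duplicate(s) eliminated): {(17, 13, 13, 20, 19), (17, 13, 14, 20, 19), (17, 13, 15, 20, 19), (17, 13, 18, 20, 19), (17, 13, 26, 20, 19), (17, 13, 4, 20, 19), (22, 3, 13, 20, 30), (22, 3, 14, 20, 30), (22, 3, 15, 20, 30), (22, 3, 18, 20, 30), (22, 3, 26, 20, 30), (22, 3, 4, 20, 30), (25, 22, 13, 20, 10), (25, 22, 14, 20, 10), (25, 22, 15, 20, 10), (25, 22, 18, 20, 10), (25, 22, 26, 20, 10), (25, 22, 4, 20, 10), (30, 4, 13, 20, 33), (30, 4, 14, 20, 33), (30, 4, 15, 20, 33), (30, 4, 18, 20, 33), (30, 4, 26, 20, 33), (30, 4, 4, 20, 33)}
Selection F > 13: {(25, 22, 13, 20, 10), (25, 22, 14, 20, 10), (25, 22, 15, 20, 10), (25, 22, 18, 20, 10), (25, 22, 26, 20, 10), (25, 22, 4, 20, 10)}
Projecting to F, G: {(22, 13), (22, 14), (22, 15), (22, 18), (22, 26), (22, 4)}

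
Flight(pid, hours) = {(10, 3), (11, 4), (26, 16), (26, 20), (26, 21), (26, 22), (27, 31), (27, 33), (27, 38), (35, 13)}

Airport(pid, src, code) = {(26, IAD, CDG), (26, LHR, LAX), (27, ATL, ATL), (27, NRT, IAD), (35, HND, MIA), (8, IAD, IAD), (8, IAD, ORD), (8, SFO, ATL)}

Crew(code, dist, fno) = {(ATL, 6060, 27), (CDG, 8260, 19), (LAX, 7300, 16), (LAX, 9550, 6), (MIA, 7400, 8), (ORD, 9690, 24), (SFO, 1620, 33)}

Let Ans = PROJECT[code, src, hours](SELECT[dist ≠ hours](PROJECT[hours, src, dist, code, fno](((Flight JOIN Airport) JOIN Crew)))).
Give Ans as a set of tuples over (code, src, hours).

{(ATL, ATL, 31), (ATL, ATL, 33), (ATL, ATL, 38), (CDG, IAD, 16), (CDG, IAD, 20), (CDG, IAD, 21), (CDG, IAD, 22), (LAX, LHR, 16), (LAX, LHR, 20), (LAX, LHR, 21), (LAX, LHR, 22), (MIA, HND, 13)}

Joining Flight and Airport on pid yields {(26, 16, IAD, CDG), (26, 16, LHR, LAX), (26, 20, IAD, CDG), (26, 20, LHR, LAX), (26, 21, IAD, CDG), (26, 21, LHR, LAX), (26, 22, IAD, CDG), (26, 22, LHR, LAX), (27, 31, ATL, ATL), (27, 31, NRT, IAD), (27, 33, ATL, ATL), (27, 33, NRT, IAD), (27, 38, ATL, ATL), (27, 38, NRT, IAD), (35, 13, HND, MIA)}.
Joining (Flight JOIN Airport) and Crew on code yields {(26, 16, IAD, CDG, 8260, 19), (26, 16, LHR, LAX, 7300, 16), (26, 16, LHR, LAX, 9550, 6), (26, 20, IAD, CDG, 8260, 19), (26, 20, LHR, LAX, 7300, 16), (26, 20, LHR, LAX, 9550, 6), (26, 21, IAD, CDG, 8260, 19), (26, 21, LHR, LAX, 7300, 16), (26, 21, LHR, LAX, 9550, 6), (26, 22, IAD, CDG, 8260, 19), (26, 22, LHR, LAX, 7300, 16), (26, 22, LHR, LAX, 9550, 6), (27, 31, ATL, ATL, 6060, 27), (27, 33, ATL, ATL, 6060, 27), (27, 38, ATL, ATL, 6060, 27), (35, 13, HND, MIA, 7400, 8)}.
Keep only column(s) hours, src, dist, code, fno: {(13, HND, 7400, MIA, 8), (16, IAD, 8260, CDG, 19), (16, LHR, 7300, LAX, 16), (16, LHR, 9550, LAX, 6), (20, IAD, 8260, CDG, 19), (20, LHR, 7300, LAX, 16), (20, LHR, 9550, LAX, 6), (21, IAD, 8260, CDG, 19), (21, LHR, 7300, LAX, 16), (21, LHR, 9550, LAX, 6), (22, IAD, 8260, CDG, 19), (22, LHR, 7300, LAX, 16), (22, LHR, 9550, LAX, 6), (31, ATL, 6060, ATL, 27), (33, ATL, 6060, ATL, 27), (38, ATL, 6060, ATL, 27)}
Selection dist ≠ hours: {(13, HND, 7400, MIA, 8), (16, IAD, 8260, CDG, 19), (16, LHR, 7300, LAX, 16), (16, LHR, 9550, LAX, 6), (20, IAD, 8260, CDG, 19), (20, LHR, 7300, LAX, 16), (20, LHR, 9550, LAX, 6), (21, IAD, 8260, CDG, 19), (21, LHR, 7300, LAX, 16), (21, LHR, 9550, LAX, 6), (22, IAD, 8260, CDG, 19), (22, LHR, 7300, LAX, 16), (22, LHR, 9550, LAX, 6), (31, ATL, 6060, ATL, 27), (33, ATL, 6060, ATL, 27), (38, ATL, 6060, ATL, 27)}
Keep only column(s) code, src, hours (4 duplicate(s) eliminated): {(ATL, ATL, 31), (ATL, ATL, 33), (ATL, ATL, 38), (CDG, IAD, 16), (CDG, IAD, 20), (CDG, IAD, 21), (CDG, IAD, 22), (LAX, LHR, 16), (LAX, LHR, 20), (LAX, LHR, 21), (LAX, LHR, 22), (MIA, HND, 13)}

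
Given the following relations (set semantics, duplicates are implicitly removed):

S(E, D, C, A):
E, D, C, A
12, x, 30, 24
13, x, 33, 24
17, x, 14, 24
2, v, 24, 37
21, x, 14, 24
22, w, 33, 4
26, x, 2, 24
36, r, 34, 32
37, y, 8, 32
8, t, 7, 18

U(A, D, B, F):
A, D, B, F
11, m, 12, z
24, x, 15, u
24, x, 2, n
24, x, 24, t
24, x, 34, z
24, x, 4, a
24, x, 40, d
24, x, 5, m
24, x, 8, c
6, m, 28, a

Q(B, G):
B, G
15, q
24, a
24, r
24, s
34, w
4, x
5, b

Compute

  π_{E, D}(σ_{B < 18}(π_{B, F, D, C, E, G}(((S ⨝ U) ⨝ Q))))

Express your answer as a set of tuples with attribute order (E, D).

{(12, x), (13, x), (17, x), (21, x), (26, x)}

S ⋈ U (natural join on D, A): {(12, x, 30, 24, 15, u), (12, x, 30, 24, 2, n), (12, x, 30, 24, 24, t), (12, x, 30, 24, 34, z), (12, x, 30, 24, 4, a), (12, x, 30, 24, 40, d), (12, x, 30, 24, 5, m), (12, x, 30, 24, 8, c), (13, x, 33, 24, 15, u), (13, x, 33, 24, 2, n), (13, x, 33, 24, 24, t), (13, x, 33, 24, 34, z), (13, x, 33, 24, 4, a), (13, x, 33, 24, 40, d), (13, x, 33, 24, 5, m), (13, x, 33, 24, 8, c), (17, x, 14, 24, 15, u), (17, x, 14, 24, 2, n), (17, x, 14, 24, 24, t), (17, x, 14, 24, 34, z), (17, x, 14, 24, 4, a), (17, x, 14, 24, 40, d), (17, x, 14, 24, 5, m), (17, x, 14, 24, 8, c), (21, x, 14, 24, 15, u), (21, x, 14, 24, 2, n), (21, x, 14, 24, 24, t), (21, x, 14, 24, 34, z), (21, x, 14, 24, 4, a), (21, x, 14, 24, 40, d), (21, x, 14, 24, 5, m), (21, x, 14, 24, 8, c), (26, x, 2, 24, 15, u), (26, x, 2, 24, 2, n), (26, x, 2, 24, 24, t), (26, x, 2, 24, 34, z), (26, x, 2, 24, 4, a), (26, x, 2, 24, 40, d), (26, x, 2, 24, 5, m), (26, x, 2, 24, 8, c)}
(S ⨝ U) ⋈ Q (natural join on B): {(12, x, 30, 24, 15, u, q), (12, x, 30, 24, 24, t, a), (12, x, 30, 24, 24, t, r), (12, x, 30, 24, 24, t, s), (12, x, 30, 24, 34, z, w), (12, x, 30, 24, 4, a, x), (12, x, 30, 24, 5, m, b), (13, x, 33, 24, 15, u, q), (13, x, 33, 24, 24, t, a), (13, x, 33, 24, 24, t, r), (13, x, 33, 24, 24, t, s), (13, x, 33, 24, 34, z, w), (13, x, 33, 24, 4, a, x), (13, x, 33, 24, 5, m, b), (17, x, 14, 24, 15, u, q), (17, x, 14, 24, 24, t, a), (17, x, 14, 24, 24, t, r), (17, x, 14, 24, 24, t, s), (17, x, 14, 24, 34, z, w), (17, x, 14, 24, 4, a, x), (17, x, 14, 24, 5, m, b), (21, x, 14, 24, 15, u, q), (21, x, 14, 24, 24, t, a), (21, x, 14, 24, 24, t, r), (21, x, 14, 24, 24, t, s), (21, x, 14, 24, 34, z, w), (21, x, 14, 24, 4, a, x), (21, x, 14, 24, 5, m, b), (26, x, 2, 24, 15, u, q), (26, x, 2, 24, 24, t, a), (26, x, 2, 24, 24, t, r), (26, x, 2, 24, 24, t, s), (26, x, 2, 24, 34, z, w), (26, x, 2, 24, 4, a, x), (26, x, 2, 24, 5, m, b)}
Keep only column(s) B, F, D, C, E, G: {(15, u, x, 14, 17, q), (15, u, x, 14, 21, q), (15, u, x, 2, 26, q), (15, u, x, 30, 12, q), (15, u, x, 33, 13, q), (24, t, x, 14, 17, a), (24, t, x, 14, 17, r), (24, t, x, 14, 17, s), (24, t, x, 14, 21, a), (24, t, x, 14, 21, r), (24, t, x, 14, 21, s), (24, t, x, 2, 26, a), (24, t, x, 2, 26, r), (24, t, x, 2, 26, s), (24, t, x, 30, 12, a), (24, t, x, 30, 12, r), (24, t, x, 30, 12, s), (24, t, x, 33, 13, a), (24, t, x, 33, 13, r), (24, t, x, 33, 13, s), (34, z, x, 14, 17, w), (34, z, x, 14, 21, w), (34, z, x, 2, 26, w), (34, z, x, 30, 12, w), (34, z, x, 33, 13, w), (4, a, x, 14, 17, x), (4, a, x, 14, 21, x), (4, a, x, 2, 26, x), (4, a, x, 30, 12, x), (4, a, x, 33, 13, x), (5, m, x, 14, 17, b), (5, m, x, 14, 21, b), (5, m, x, 2, 26, b), (5, m, x, 30, 12, b), (5, m, x, 33, 13, b)}
Filtering on B < 18 leaves {(15, u, x, 14, 17, q), (15, u, x, 14, 21, q), (15, u, x, 2, 26, q), (15, u, x, 30, 12, q), (15, u, x, 33, 13, q), (4, a, x, 14, 17, x), (4, a, x, 14, 21, x), (4, a, x, 2, 26, x), (4, a, x, 30, 12, x), (4, a, x, 33, 13, x), (5, m, x, 14, 17, b), (5, m, x, 14, 21, b), (5, m, x, 2, 26, b), (5, m, x, 30, 12, b), (5, m, x, 33, 13, b)}.
Keep only column(s) E, D (10 duplicate(s) eliminated): {(12, x), (13, x), (17, x), (21, x), (26, x)}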